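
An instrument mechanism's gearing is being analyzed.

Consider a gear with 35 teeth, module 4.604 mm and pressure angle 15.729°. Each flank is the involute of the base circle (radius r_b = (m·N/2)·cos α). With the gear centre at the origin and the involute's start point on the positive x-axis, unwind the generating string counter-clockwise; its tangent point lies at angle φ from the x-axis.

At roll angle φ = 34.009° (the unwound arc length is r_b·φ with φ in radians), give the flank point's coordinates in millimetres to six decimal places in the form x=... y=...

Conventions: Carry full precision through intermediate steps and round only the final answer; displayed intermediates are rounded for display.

x=90.034926 y=5.218097

class = single-mesh tooth geometry [base-circle involute, m = 4.604, 35T]
pitch radius r_p = m·N/2 = 4.604·35/2 = 80.570000
base radius r_b = r_p·cos α = 80.570000·cos 15.729° = 77.553029
roll angle φ = 34.009° = 0.59356903 rad
x = r_b·(cos φ + φ·sin φ) = 90.034926
y = r_b·(sin φ − φ·cos φ) = 5.218097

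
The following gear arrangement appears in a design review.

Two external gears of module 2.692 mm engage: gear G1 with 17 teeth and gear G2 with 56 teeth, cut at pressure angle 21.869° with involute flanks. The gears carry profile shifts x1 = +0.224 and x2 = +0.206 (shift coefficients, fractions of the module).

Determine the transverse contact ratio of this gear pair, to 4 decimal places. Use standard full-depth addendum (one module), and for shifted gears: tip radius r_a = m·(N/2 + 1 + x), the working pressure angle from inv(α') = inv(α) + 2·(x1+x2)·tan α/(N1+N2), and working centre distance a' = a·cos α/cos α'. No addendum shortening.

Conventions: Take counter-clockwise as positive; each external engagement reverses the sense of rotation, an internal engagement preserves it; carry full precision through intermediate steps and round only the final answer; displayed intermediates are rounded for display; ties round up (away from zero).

class = single-mesh tooth geometry [involute pair 17T × 56T, m = 2.692]
base radii: r_b1 = 21.235364, r_b2 = 69.951787
tip radii: r_a1 = 26.177008, r_a2 = 78.622552
inv(α') = inv(21.869°) + 2·(+0.224+0.206)·tan α/(17+56) = 0.02441148  ⇒  α' = 23.42441°
a' = a·cos α / cos α' = 98.2580·cos 21.869°/cos 23.42441° = 99.377297
action lengths: √(r_a1²−r_b1²) = 15.306700, √(r_a2²−r_b2²) = 35.892245
base pitch p_b = π·m·cos α = 7.848572
CR = (15.306700 + 35.892245 − 99.377297·sin 23.42441°)/7.848572 = 1.489775
contact ratio ≈ 1.4898

1.4898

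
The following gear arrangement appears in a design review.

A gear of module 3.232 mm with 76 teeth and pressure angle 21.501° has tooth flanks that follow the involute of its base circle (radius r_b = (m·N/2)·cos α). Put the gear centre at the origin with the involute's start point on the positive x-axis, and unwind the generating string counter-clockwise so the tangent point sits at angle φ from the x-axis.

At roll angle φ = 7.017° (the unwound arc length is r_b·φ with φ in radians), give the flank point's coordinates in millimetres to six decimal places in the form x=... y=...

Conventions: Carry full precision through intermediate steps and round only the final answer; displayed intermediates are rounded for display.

x=115.123122 y=0.069862

single-mesh involute tooth geometry (76T wheel at module 3.232)
pitch radius r_p = m·N/2 = 3.232·76/2 = 122.816000
base radius r_b = r_p·cos α = 122.816000·cos 21.501° = 114.269378
roll angle φ = 7.017° = 0.12246975 rad
x = r_b·(cos φ + φ·sin φ) = 115.123122
y = r_b·(sin φ − φ·cos φ) = 0.069862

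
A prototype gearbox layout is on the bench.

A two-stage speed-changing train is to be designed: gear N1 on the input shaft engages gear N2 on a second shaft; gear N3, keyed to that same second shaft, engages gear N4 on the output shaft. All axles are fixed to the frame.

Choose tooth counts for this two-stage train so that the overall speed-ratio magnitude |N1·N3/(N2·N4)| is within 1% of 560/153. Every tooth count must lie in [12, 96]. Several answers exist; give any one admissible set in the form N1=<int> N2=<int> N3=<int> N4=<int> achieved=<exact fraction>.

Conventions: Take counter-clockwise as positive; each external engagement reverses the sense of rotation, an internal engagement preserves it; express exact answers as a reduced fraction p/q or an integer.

topology: fixed-axis compound train — 2 stages, target 560/153
target = 560/153 in lowest terms: an exact hit needs N1·N3 = k·560 and N2·N4 = k·153 for one integer k, every count in [12, 96]; additionally prefer no 1:1 stage (N1 ≠ N2, N3 ≠ N4)
k = 1: no 1:1-free in-range split of k·560 and k·153 into factor pairs; take k = 2
k = 2: N1·N3 = 1120 = 14·80, N2·N4 = 306 = 17·18
achieved = 14·80/(17·18) = 560/153; |achieved − target| = 0 ≤ 28/765 ✓

N1=14 N2=17 N3=80 N4=18 achieved=560/153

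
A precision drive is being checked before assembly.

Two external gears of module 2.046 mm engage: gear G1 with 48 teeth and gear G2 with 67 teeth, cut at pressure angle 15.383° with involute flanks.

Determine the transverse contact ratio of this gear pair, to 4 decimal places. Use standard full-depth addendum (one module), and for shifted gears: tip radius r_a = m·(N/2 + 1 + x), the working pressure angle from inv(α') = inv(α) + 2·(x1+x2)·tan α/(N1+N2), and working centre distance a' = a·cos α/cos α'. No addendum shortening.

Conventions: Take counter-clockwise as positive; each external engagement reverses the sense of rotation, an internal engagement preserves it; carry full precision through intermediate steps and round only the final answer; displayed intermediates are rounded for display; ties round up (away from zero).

2.0905

recognized (one external pair, fixed centres): single-mesh tooth geometry, m = 2.046, N1 = 48, N2 = 67
base radii: r_b1 = 47.344808, r_b2 = 66.085461
tip radii: r_a1 = 51.150000, r_a2 = 70.587000
no profile shift: α' = α, a' = a
action lengths: √(r_a1²−r_b1²) = 19.359537, √(r_a2²−r_b2²) = 24.803960
base pitch p_b = π·m·cos α = 6.197421
CR = (19.359537 + 24.803960 − 117.645000·sin 15.38300°)/6.197421 = 2.090515
contact ratio ≈ 2.0905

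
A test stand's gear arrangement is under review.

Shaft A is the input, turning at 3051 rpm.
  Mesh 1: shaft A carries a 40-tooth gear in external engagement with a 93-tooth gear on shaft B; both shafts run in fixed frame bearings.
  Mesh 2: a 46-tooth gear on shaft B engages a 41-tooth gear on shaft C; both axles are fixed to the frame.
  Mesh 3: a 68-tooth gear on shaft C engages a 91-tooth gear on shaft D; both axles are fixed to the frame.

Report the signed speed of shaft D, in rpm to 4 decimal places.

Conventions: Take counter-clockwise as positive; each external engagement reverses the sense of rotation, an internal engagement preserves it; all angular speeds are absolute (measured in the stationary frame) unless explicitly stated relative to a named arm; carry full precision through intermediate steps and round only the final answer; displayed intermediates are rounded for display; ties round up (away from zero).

-1100.1724 rpm

recognized (4 fixed axles, 3 meshes): fixed-axis compound train
mesh 1 [40T→93T]: ω = 3051.0000×40/93 = 1312.2581 rpm, sense flips to −
mesh 2 [46T→41T]: ω = 1312.2581×46/41 = 1472.2895 rpm, sense flips to +
mesh 3 [68T→91T]: ω = 1472.2895×68/91 = 1100.1724 rpm, sense flips to −
signed output speed = -1100.1724 rpm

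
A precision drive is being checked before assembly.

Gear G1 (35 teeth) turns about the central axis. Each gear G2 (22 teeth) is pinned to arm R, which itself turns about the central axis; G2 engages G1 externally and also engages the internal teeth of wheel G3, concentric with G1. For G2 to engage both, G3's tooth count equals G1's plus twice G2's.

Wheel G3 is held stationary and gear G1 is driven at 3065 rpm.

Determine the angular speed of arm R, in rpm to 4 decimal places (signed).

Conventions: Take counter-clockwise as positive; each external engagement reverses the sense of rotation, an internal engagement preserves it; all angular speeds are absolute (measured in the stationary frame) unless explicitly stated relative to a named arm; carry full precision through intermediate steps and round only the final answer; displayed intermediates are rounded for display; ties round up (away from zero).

recognized (axles ride arm R): planetary set, 35/22/79 teeth
normalise by the input: solve with ω_sun = 1, then scale by 3065 rpm
ring teeth: 35 + 2·22 = 79
35(ω_sun−ω_arm) = −79(ω_ring−ω_arm),  ω_ring = 0, ω_sun = 1
35(1−ω_arm) = −79(0−ω_arm)  ⇒  114·ω_arm = 35  ⇒  ω_arm = 35/114
scale: ω_arm = 35/114 × 3065 rpm = +941.0088 rpm

+941.0088 rpm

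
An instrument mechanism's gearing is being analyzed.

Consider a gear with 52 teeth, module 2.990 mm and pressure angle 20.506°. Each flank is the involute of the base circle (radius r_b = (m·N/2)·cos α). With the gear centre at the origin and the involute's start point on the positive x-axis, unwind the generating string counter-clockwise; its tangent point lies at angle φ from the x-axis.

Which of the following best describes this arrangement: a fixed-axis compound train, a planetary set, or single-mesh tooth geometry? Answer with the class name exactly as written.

single-mesh tooth geometry

recognized (one wheel, involute flank): single-mesh tooth geometry, m = 2.990, N = 52
classification: single-mesh tooth geometry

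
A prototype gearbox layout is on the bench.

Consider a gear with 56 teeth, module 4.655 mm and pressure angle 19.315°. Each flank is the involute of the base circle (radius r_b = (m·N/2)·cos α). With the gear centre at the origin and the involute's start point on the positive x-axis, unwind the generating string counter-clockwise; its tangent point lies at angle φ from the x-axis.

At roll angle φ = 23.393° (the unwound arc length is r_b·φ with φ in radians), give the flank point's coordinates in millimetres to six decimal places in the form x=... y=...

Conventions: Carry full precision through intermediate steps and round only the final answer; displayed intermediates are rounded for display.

x=132.832573 y=2.744290

topology: single-mesh involute geometry — m = 4.655, N = 56
pitch radius r_p = m·N/2 = 4.655·56/2 = 130.340000
base radius r_b = r_p·cos α = 130.340000·cos 19.315° = 123.003734
roll angle φ = 23.393° = 0.40828487 rad
x = r_b·(cos φ + φ·sin φ) = 132.832573
y = r_b·(sin φ − φ·cos φ) = 2.744290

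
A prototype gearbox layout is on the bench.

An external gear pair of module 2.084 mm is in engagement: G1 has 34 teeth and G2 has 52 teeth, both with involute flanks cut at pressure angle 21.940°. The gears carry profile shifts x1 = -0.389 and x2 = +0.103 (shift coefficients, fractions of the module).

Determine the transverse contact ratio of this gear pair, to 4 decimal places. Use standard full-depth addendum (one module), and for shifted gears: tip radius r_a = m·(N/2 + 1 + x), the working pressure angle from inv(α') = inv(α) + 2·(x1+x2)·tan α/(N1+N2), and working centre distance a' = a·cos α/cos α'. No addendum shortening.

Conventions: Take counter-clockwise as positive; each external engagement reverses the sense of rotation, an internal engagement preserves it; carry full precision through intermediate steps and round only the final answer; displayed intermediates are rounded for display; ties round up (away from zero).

topology: single-mesh involute geometry — m = 2.084, 34T/52T pair
base radii: r_b1 = 32.862150, r_b2 = 50.259758
tip radii: r_a1 = 36.701324, r_a2 = 56.482652
inv(α') = inv(21.940°) + 2·(-0.389+0.103)·tan α/(34+52) = 0.01720422  ⇒  α' = 20.94514°
a' = a·cos α / cos α' = 89.6120·cos 21.940°/cos 20.94514° = 89.002946
action lengths: √(r_a1²−r_b1²) = 16.342164, √(r_a2²−r_b2²) = 25.772984
base pitch p_b = π·m·cos α = 6.072911
CR = (16.342164 + 25.772984 − 89.002946·sin 20.94514°)/6.072911 = 1.695877
contact ratio ≈ 1.6959

1.6959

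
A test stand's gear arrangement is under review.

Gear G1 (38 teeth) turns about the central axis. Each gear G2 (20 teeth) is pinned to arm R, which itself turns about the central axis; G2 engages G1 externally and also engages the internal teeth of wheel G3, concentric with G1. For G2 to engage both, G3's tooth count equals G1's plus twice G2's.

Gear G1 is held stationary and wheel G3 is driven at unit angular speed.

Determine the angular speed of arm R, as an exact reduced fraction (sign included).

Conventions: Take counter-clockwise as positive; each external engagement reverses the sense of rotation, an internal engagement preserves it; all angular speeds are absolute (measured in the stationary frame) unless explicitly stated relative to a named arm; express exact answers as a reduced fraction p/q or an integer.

planetary set (38T centre, 20T on arm, 78T internal) — Willis relation
ring teeth: 38 + 2·20 = 78
38(ω_sun−ω_arm) = −78(ω_ring−ω_arm),  ω_sun = 0, ω_ring = 1
38(0−ω_arm) = −78(1−ω_arm)  ⇒  116·ω_arm = 78  ⇒  ω_arm = 39/58
exact speed ratio = 39/58

39/58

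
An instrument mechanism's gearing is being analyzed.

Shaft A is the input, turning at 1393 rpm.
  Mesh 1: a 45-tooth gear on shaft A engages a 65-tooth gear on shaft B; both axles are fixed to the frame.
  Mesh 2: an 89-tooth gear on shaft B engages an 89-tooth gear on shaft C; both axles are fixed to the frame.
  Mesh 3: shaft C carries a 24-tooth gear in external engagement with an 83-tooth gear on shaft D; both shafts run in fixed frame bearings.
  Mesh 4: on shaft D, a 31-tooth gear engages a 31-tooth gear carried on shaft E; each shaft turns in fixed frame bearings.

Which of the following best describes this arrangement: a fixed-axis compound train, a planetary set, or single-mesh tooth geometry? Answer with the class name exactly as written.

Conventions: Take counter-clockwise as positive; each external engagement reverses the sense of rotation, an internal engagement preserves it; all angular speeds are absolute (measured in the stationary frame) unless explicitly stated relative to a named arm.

fixed-axis compound train

topology: fixed-axis compound train — 4 meshes, A→E
classification: fixed-axis compound train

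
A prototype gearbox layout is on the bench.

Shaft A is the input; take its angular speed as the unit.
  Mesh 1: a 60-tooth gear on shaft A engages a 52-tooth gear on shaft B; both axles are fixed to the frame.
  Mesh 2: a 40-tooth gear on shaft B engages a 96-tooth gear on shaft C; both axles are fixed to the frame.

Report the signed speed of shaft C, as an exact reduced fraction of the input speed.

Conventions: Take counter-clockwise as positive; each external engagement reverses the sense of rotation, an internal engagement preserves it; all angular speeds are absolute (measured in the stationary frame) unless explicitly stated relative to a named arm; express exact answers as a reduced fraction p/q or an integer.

25/52

2-mesh fixed-axis compound train (all bearings frame-fixed)
mesh 1 [60T→52T]: |ω|/ω_in = 1×60/52 = 15/13, sense flips to −
mesh 2 [40T→96T]: |ω|/ω_in = (15/13)×40/96 = 25/52, sense flips to +
signed output speed (× input speed) = 25/52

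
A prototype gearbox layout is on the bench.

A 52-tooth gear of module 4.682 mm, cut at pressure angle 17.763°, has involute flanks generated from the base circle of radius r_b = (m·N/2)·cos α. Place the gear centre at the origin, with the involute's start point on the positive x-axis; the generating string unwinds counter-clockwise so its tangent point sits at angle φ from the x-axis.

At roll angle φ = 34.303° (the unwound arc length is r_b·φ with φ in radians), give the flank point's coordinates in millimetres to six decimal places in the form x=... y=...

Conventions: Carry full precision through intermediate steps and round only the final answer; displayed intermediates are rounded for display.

x=134.880389 y=7.999269

class = single-mesh tooth geometry [base-circle involute, m = 4.682, 52T]
pitch radius r_p = m·N/2 = 4.682·52/2 = 121.732000
base radius r_b = r_p·cos α = 121.732000·cos 17.763° = 115.928622
roll angle φ = 34.303° = 0.59870029 rad
x = r_b·(cos φ + φ·sin φ) = 134.880389
y = r_b·(sin φ − φ·cos φ) = 7.999269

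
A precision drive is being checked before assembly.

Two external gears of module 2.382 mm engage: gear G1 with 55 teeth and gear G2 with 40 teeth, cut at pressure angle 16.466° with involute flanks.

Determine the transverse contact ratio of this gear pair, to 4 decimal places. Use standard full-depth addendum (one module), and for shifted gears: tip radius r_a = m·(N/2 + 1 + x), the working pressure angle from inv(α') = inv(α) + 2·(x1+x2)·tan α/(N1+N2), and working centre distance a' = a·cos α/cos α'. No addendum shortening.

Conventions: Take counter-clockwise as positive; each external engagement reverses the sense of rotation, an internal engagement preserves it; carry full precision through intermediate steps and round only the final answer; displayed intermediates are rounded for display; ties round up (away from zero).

class = single-mesh tooth geometry [involute pair 55T × 40T, m = 2.382]
base radii: r_b1 = 62.818516, r_b2 = 45.686193
tip radii: r_a1 = 67.887000, r_a2 = 50.022000
no profile shift: α' = α, a' = a
action lengths: √(r_a1²−r_b1²) = 25.738664, √(r_a2²−r_b2²) = 20.370867
base pitch p_b = π·m·cos α = 7.176370
CR = (25.738664 + 20.370867 − 113.145000·sin 16.46600°)/7.176370 = 1.956281
contact ratio ≈ 1.9563

1.9563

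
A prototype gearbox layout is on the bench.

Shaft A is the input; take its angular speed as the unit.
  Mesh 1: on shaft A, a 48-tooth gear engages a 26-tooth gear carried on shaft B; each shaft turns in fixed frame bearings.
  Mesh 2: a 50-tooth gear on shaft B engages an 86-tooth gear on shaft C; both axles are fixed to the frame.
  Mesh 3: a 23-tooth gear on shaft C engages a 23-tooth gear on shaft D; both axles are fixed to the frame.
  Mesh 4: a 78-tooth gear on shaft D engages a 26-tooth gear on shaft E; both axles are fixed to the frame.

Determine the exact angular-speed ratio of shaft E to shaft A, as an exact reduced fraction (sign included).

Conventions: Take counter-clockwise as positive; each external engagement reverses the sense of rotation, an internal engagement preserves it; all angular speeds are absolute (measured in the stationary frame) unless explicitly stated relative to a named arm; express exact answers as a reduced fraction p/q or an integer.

1800/559

class = fixed-axis compound train [4 meshes; 4 ratios multiply, 4 sense flips]
mesh 1 [48T→26T]: running ratio 24/13, sense −
mesh 2 [50T→86T]: running ratio 600/559, sense +
mesh 3 [23T→23T]: running ratio 600/559, sense −
mesh 4 [78T→26T]: running ratio 1800/559, sense +
ω_out/ω_in = 1800/559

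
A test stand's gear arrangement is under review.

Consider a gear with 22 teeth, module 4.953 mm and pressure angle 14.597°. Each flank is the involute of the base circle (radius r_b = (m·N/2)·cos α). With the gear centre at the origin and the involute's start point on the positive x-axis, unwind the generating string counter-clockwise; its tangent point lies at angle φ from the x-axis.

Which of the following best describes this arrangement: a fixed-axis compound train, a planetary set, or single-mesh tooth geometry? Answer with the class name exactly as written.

class = single-mesh tooth geometry [base-circle involute, m = 4.953, 22T]
classification: single-mesh tooth geometry

single-mesh tooth geometry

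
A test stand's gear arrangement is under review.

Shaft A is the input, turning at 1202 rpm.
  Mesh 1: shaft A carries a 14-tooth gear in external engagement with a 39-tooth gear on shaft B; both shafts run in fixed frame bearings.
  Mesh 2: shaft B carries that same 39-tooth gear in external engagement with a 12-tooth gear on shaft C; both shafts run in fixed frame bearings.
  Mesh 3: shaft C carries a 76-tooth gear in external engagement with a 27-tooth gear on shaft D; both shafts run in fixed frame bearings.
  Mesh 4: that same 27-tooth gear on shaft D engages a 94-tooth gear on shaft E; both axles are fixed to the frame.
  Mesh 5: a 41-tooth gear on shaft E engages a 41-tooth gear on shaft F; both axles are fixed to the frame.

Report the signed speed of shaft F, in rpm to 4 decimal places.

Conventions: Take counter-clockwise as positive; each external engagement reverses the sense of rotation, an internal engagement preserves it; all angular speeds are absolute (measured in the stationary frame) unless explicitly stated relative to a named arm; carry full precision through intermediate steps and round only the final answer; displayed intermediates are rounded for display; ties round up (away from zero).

-1133.8014 rpm

topology: fixed-axis compound train — 5 meshes, A→F
mesh 1 [14T→39T]: ω = 1202.0000×14/39 = 431.4872 rpm, sense flips to −
mesh 2 [39T→12T]: ω = 431.4872×39/12 = 1402.3333 rpm, sense flips to +
mesh 3 [76T→27T]: ω = 1402.3333×76/27 = 3947.3086 rpm, sense flips to −
mesh 4 [27T→94T]: ω = 3947.3086×27/94 = 1133.8014 rpm, sense flips to +
mesh 5 [41T→41T]: ω = 1133.8014×41/41 = 1133.8014 rpm, sense flips to −
signed output speed = -1133.8014 rpm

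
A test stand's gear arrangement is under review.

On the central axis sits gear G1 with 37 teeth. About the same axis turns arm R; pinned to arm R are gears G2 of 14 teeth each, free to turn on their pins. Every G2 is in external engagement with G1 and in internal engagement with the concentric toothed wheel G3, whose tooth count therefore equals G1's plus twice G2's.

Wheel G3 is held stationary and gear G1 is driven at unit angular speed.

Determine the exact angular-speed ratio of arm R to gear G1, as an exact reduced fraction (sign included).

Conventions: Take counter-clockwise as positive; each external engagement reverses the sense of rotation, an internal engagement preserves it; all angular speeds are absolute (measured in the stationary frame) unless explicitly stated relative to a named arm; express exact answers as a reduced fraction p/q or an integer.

37/102

planetary set (37T centre, 14T on arm, 65T internal) — Willis relation
ring teeth: 37 + 2·14 = 65
37(ω_sun−ω_arm) = −65(ω_ring−ω_arm),  ω_ring = 0, ω_sun = 1
37(1−ω_arm) = −65(0−ω_arm)  ⇒  102·ω_arm = 37  ⇒  ω_arm = 37/102
ω_out/ω_in = 37/102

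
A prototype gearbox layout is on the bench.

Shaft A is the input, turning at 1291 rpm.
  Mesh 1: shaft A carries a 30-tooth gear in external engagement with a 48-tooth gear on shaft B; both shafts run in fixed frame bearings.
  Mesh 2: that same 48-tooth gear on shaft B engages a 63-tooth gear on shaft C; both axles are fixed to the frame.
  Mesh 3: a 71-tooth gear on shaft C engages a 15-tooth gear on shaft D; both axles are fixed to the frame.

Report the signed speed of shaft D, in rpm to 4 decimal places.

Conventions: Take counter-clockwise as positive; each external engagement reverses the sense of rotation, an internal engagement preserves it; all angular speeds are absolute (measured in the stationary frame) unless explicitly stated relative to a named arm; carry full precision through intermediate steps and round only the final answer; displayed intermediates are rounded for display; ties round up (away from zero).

recognized (4 fixed axles, 3 meshes): fixed-axis compound train
mesh 1 [30T→48T]: ω = 1291.0000×30/48 = 806.8750 rpm, sense flips to −
mesh 2 [48T→63T]: ω = 806.8750×48/63 = 614.7619 rpm, sense flips to +
mesh 3 [71T→15T]: ω = 614.7619×71/15 = 2909.8730 rpm, sense flips to −
signed output speed = -2909.8730 rpm

-2909.8730 rpm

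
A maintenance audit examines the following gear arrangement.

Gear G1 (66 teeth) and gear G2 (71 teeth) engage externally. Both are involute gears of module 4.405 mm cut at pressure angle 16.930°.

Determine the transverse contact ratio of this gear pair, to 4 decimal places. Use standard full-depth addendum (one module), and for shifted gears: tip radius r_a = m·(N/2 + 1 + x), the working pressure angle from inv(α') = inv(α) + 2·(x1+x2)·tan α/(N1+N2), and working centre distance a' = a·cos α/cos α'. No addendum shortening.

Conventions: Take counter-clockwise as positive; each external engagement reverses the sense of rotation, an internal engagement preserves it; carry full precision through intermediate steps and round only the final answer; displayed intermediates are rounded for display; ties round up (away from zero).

recognized (one external pair, fixed centres): single-mesh tooth geometry, m = 4.405, N1 = 66, N2 = 71
base radii: r_b1 = 139.065061, r_b2 = 149.600293
tip radii: r_a1 = 149.770000, r_a2 = 160.782500
no profile shift: α' = α, a' = a
action lengths: √(r_a1²−r_b1²) = 55.605410, √(r_a2²−r_b2²) = 58.913195
base pitch p_b = π·m·cos α = 13.238963
CR = (55.605410 + 58.913195 − 301.742500·sin 16.93000°)/13.238963 = 2.013016
contact ratio ≈ 2.0130

2.0130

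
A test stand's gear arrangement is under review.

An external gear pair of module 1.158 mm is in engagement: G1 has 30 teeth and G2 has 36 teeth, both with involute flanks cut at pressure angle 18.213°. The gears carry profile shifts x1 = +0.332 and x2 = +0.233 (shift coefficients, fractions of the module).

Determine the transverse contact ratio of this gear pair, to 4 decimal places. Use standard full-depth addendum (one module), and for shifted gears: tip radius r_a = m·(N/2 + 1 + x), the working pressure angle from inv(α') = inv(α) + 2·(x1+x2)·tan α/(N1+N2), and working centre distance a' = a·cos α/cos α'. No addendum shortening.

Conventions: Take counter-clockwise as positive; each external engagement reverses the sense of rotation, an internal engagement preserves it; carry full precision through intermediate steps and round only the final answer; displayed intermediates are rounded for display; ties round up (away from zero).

single-mesh involute tooth geometry (30T engaging 36T at module 1.158)
base radii: r_b1 = 16.499783, r_b2 = 19.799740
tip radii: r_a1 = 18.912456, r_a2 = 22.271814
inv(α') = inv(18.213°) + 2·(+0.332+0.233)·tan α/(30+36) = 0.01679137  ⇒  α' = 20.78231°
a' = a·cos α / cos α' = 38.2140·cos 18.213°/cos 20.78231° = 38.825707
action lengths: √(r_a1²−r_b1²) = 9.243276, √(r_a2²−r_b2²) = 10.198235
base pitch p_b = π·m·cos α = 3.455707
CR = (9.243276 + 10.198235 − 38.825707·sin 20.78231°)/3.455707 = 1.639445
contact ratio ≈ 1.6394

1.6394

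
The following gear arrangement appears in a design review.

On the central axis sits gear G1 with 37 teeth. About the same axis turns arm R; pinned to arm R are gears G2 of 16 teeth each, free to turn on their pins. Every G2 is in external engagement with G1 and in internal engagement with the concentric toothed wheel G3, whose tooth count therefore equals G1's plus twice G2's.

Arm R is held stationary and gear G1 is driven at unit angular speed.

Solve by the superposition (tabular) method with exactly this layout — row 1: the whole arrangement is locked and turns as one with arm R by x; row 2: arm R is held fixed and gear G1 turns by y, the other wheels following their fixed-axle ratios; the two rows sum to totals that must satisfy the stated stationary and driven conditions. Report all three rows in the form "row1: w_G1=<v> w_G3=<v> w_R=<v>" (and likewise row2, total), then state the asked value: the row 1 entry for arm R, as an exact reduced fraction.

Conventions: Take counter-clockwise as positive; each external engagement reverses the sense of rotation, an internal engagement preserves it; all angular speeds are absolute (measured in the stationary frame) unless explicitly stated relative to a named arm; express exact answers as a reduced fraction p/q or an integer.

row1: w_G1=0 w_G3=0 w_R=0
row2: w_G1=1 w_G3=-37/69 w_R=0
total: w_G1=1 w_G3=-37/69 w_R=0
asked value: 0

planetary set (37T centre, 16T on arm, 69T internal) — Willis relation
superposition row 1 [locked train]: every member turns x
row 2: sun turns y, ring = −(37/69)·y, arm 0
boundary: total ω_arm = x = 0 and total ω_sun = x + y = 1  ⇒  y = 1, x = 0
row 2 ring = −(37/69)·1 = -37/69
totals (row 1 + row 2): sun 0 + 1 = 1, ring 0 + (-37/69) = -37/69, arm 0 + 0 = 0
asked cell (row1, arm) = 0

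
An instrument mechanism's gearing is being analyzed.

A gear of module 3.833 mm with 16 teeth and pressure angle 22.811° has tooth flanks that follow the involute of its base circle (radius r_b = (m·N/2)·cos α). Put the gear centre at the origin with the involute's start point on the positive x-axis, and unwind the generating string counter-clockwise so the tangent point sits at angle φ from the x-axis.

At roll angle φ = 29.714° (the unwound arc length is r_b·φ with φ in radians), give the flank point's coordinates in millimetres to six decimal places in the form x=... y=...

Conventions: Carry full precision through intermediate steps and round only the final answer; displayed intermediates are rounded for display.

x=31.815026 y=1.279171

recognized (one wheel, involute flank): single-mesh tooth geometry, m = 3.833, N = 16
pitch radius r_p = m·N/2 = 3.833·16/2 = 30.664000
base radius r_b = r_p·cos α = 30.664000·cos 22.811° = 28.265730
roll angle φ = 29.714° = 0.51860713 rad
x = r_b·(cos φ + φ·sin φ) = 31.815026
y = r_b·(sin φ − φ·cos φ) = 1.279171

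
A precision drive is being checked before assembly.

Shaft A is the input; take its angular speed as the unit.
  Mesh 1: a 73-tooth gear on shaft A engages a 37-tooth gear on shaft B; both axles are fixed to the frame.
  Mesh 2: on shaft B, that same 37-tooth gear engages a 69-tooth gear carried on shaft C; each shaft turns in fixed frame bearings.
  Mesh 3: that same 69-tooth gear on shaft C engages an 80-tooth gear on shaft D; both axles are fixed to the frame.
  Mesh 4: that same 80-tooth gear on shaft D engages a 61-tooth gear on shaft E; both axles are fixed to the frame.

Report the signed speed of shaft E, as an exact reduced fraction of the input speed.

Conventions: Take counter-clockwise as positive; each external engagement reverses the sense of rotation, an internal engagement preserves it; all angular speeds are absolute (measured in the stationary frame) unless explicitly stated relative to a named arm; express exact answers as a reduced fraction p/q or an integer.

73/61

4-mesh fixed-axis compound train (all bearings frame-fixed)
mesh 1 [73T→37T]: |ω|/ω_in = 1×73/37 = 73/37, sense flips to −
mesh 2 [37T→69T]: |ω|/ω_in = (73/37)×37/69 = 73/69, sense flips to +
mesh 3 [69T→80T]: |ω|/ω_in = (73/69)×69/80 = 73/80, sense flips to −
mesh 4 [80T→61T]: |ω|/ω_in = (73/80)×80/61 = 73/61, sense flips to +
signed output speed (× input speed) = 73/61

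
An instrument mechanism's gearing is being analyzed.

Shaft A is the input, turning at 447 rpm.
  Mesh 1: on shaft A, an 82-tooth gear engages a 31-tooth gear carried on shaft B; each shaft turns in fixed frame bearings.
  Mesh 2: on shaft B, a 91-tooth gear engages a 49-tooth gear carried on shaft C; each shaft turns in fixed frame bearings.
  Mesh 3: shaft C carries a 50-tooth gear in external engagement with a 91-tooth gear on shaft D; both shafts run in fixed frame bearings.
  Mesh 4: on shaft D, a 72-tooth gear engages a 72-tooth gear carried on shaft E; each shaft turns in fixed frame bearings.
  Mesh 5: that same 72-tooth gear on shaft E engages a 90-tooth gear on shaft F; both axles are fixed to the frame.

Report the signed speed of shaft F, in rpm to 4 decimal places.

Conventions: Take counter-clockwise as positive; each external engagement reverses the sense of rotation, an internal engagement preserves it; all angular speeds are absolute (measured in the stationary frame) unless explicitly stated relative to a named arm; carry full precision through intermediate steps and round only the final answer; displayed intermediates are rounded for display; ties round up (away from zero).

recognized (6 fixed axles, 5 meshes): fixed-axis compound train
mesh 1 [82T→31T]: ω = 447.0000×82/31 = 1182.3871 rpm, sense flips to −
mesh 2 [91T→49T]: ω = 1182.3871×91/49 = 2195.8618 rpm, sense flips to +
mesh 3 [50T→91T]: ω = 2195.8618×50/91 = 1206.5174 rpm, sense flips to −
mesh 4 [72T→72T]: ω = 1206.5174×72/72 = 1206.5174 rpm, sense flips to +
mesh 5 [72T→90T]: ω = 1206.5174×72/90 = 965.2140 rpm, sense flips to −
signed output speed = -965.2140 rpm

-965.2140 rpm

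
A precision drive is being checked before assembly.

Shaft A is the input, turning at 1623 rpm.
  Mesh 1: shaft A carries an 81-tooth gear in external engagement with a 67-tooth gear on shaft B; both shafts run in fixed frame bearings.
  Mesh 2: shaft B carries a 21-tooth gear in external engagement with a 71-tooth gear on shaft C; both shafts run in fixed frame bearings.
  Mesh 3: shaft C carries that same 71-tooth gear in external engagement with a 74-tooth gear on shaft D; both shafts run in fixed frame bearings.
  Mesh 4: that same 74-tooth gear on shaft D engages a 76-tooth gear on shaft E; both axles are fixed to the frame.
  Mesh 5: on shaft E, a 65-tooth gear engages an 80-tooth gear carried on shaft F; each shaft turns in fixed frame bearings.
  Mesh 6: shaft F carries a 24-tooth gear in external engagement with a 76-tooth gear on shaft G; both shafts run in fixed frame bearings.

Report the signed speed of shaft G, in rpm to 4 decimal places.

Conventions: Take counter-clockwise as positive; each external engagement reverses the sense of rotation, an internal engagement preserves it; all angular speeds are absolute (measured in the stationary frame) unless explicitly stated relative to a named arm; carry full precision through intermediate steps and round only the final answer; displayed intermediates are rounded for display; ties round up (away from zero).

+139.1091 rpm

6-mesh fixed-axis compound train (all bearings frame-fixed)
mesh 1 [81T→67T]: ω = 1623.0000×81/67 = 1962.1343 rpm, sense flips to −
mesh 2 [21T→71T]: ω = 1962.1343×21/71 = 580.3496 rpm, sense flips to +
mesh 3 [71T→74T]: ω = 580.3496×71/74 = 556.8219 rpm, sense flips to −
mesh 4 [74T→76T]: ω = 556.8219×74/76 = 542.1687 rpm, sense flips to +
mesh 5 [65T→80T]: ω = 542.1687×65/80 = 440.5121 rpm, sense flips to −
mesh 6 [24T→76T]: ω = 440.5121×24/76 = 139.1091 rpm, sense flips to +
signed output speed = +139.1091 rpm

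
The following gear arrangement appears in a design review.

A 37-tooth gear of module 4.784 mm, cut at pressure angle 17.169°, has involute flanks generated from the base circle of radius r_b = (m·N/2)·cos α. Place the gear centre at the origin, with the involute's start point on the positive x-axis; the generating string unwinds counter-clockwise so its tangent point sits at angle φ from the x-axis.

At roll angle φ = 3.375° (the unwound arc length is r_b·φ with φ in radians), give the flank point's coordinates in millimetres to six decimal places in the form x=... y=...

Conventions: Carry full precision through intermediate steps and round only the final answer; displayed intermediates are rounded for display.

x=84.706679 y=0.005759

class = single-mesh tooth geometry [base-circle involute, m = 4.784, 37T]
pitch radius r_p = m·N/2 = 4.784·37/2 = 88.504000
base radius r_b = r_p·cos α = 88.504000·cos 17.169° = 84.560104
roll angle φ = 3.375° = 0.05890486 rad
x = r_b·(cos φ + φ·sin φ) = 84.706679
y = r_b·(sin φ − φ·cos φ) = 0.005759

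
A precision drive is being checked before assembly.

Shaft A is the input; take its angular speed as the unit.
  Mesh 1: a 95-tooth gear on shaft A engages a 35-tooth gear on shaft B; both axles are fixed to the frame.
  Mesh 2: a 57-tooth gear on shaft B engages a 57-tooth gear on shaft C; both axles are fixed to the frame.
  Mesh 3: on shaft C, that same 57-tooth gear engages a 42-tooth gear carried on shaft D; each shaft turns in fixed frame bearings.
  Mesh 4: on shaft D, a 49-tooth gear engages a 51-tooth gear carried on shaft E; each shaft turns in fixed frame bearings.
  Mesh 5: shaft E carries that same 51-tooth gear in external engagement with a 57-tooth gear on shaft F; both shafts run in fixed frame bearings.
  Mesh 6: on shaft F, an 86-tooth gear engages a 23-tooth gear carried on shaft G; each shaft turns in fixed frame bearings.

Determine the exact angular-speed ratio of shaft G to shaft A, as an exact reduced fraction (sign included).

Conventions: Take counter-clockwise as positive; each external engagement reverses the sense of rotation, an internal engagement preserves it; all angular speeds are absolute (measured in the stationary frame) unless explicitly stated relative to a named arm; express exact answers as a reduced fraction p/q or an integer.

class = fixed-axis compound train [6 meshes; 6 ratios multiply, 6 sense flips]
mesh 1 [95T→35T]: running ratio 19/7, sense −
mesh 2 [57T→57T]: running ratio 19/7, sense +
mesh 3 [57T→42T]: running ratio 361/98, sense −
mesh 4 [49T→51T]: running ratio 361/102, sense +
mesh 5 [51T→57T]: running ratio 19/6, sense −
mesh 6 [86T→23T]: running ratio 817/69, sense +
ω_out/ω_in = 817/69

817/69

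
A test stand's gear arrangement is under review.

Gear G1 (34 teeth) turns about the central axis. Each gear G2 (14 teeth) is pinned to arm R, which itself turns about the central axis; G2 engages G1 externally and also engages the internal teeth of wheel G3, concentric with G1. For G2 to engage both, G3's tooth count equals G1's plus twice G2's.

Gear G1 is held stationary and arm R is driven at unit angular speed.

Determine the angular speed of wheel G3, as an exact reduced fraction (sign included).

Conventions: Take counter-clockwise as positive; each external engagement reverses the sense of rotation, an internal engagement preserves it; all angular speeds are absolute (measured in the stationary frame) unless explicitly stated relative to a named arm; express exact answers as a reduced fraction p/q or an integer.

planetary set (34T centre, 14T on arm, 62T internal) — Willis relation
ring teeth: 34 + 2·14 = 62
34(ω_sun−ω_arm) = −62(ω_ring−ω_arm),  ω_sun = 0, ω_arm = 1
ω_ring = 1 − (34/62)(0−1) = 48/31
exact speed ratio = 48/31

48/31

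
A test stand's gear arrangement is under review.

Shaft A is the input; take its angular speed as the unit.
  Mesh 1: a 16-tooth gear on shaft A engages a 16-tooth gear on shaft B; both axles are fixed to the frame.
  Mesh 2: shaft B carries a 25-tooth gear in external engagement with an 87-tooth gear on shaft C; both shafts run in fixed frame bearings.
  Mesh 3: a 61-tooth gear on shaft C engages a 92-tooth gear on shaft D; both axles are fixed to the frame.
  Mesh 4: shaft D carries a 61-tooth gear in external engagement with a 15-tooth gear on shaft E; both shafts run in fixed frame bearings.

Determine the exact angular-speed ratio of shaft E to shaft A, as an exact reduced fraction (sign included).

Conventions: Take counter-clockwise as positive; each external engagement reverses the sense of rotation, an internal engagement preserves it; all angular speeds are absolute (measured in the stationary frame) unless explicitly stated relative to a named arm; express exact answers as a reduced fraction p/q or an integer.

18605/24012

class = fixed-axis compound train [4 meshes; 4 ratios multiply, 4 sense flips]
mesh 1 [16T→16T]: running ratio 1, sense −
mesh 2 [25T→87T]: running ratio 25/87, sense +
mesh 3 [61T→92T]: running ratio 1525/8004, sense −
mesh 4 [61T→15T]: running ratio 18605/24012, sense +
ω_out/ω_in = 18605/24012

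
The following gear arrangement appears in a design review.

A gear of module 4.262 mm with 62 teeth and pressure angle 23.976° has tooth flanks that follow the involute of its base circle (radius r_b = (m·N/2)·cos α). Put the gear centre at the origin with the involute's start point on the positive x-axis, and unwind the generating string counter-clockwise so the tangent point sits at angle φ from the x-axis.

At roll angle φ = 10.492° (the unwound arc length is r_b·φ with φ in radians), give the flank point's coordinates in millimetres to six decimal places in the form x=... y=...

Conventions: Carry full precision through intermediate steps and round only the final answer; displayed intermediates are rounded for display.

single-mesh involute tooth geometry (62T wheel at module 4.262)
pitch radius r_p = m·N/2 = 4.262·62/2 = 132.122000
base radius r_b = r_p·cos α = 132.122000·cos 23.976° = 120.721952
roll angle φ = 10.492° = 0.18311995 rad
x = r_b·(cos φ + φ·sin φ) = 122.729095
y = r_b·(sin φ − φ·cos φ) = 0.246272

x=122.729095 y=0.246272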